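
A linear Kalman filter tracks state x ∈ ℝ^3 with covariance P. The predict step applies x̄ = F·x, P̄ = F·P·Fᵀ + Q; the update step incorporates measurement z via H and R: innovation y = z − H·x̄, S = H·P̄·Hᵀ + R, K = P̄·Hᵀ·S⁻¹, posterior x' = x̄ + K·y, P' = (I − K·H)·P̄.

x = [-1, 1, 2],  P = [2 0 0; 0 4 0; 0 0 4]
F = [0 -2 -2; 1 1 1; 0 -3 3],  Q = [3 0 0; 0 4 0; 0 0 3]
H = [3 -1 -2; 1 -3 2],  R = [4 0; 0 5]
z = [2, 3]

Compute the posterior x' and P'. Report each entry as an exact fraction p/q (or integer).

x' = [-33166/409649, -521598/409649, -167253/409649]
P' = [1227994/409649 1085998/409649 1164150/409649; 1085998/409649 1172746/409649 1111500/409649; 1164150/409649 1111500/409649 1361175/409649]

x̄ = F·x = [-6, 2, 3]
P̄ = F·P·Fᵀ + Q = [35 -16 0; -16 14 0; 0 0 75]
y = z − H·x̄ = [28, 9]
S = H·P̄·Hᵀ + R = [729 7; 7 562]
K = P̄·Hᵀ·S⁻¹ = [67421/409649 59660/409649; -34438/409649 -41848/409649; -85350/409649 110400/409649]
x' = x̄ + K·y = [-33166/409649, -521598/409649, -167253/409649]
P' = (I − K·H)·P̄ = [1227994/409649 1085998/409649 1164150/409649; 1085998/409649 1172746/409649 1111500/409649; 1164150/409649 1111500/409649 1361175/409649]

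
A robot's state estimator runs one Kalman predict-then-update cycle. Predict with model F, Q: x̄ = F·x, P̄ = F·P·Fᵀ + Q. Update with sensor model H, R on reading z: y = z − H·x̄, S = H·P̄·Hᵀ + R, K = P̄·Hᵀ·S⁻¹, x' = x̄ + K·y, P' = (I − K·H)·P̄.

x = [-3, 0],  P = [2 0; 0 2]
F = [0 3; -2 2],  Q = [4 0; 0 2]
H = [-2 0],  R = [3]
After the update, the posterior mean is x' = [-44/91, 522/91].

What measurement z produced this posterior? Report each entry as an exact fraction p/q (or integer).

x̄ = F·x = [0, 6]
P̄ = F·P·Fᵀ + Q = [22 12; 12 18]
S = H·P̄·Hᵀ + R = [91]
K = P̄·Hᵀ·S⁻¹ = [-44/91; -24/91]
x' − x̄ = [-44/91, -24/91] = K·y
y = (KᵀK)⁻¹·Kᵀ·(x' − x̄) = [1]
z = y + H·x̄ = [1] + [0] = [1]

z = [1]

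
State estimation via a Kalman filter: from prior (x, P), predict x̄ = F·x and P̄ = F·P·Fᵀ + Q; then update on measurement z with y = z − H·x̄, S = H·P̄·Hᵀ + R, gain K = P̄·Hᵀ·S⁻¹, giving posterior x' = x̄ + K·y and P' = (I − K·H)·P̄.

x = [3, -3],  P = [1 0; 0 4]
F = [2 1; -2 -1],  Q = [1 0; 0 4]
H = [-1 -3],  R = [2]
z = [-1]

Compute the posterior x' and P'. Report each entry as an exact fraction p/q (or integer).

x' = [108/71, -17/71]
P' = [414/71 -148/71; -148/71 68/71]

x̄ = F·x = [3, -3]
P̄ = F·P·Fᵀ + Q = [9 -8; -8 12]
y = z − H·x̄ = [-7]
S = H·P̄·Hᵀ + R = [71]
K = P̄·Hᵀ·S⁻¹ = [15/71; -28/71]
x' = x̄ + K·y = [108/71, -17/71]
P' = (I − K·H)·P̄ = [414/71 -148/71; -148/71 68/71]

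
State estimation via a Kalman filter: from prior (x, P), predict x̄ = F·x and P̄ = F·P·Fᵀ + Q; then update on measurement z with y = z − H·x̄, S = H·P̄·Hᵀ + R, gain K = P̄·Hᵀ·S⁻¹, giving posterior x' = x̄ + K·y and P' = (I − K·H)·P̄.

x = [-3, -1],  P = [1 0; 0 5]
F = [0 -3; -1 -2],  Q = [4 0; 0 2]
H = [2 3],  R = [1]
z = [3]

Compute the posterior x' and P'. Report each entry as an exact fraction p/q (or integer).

x̄ = F·x = [3, 5]
P̄ = F·P·Fᵀ + Q = [49 30; 30 23]
y = z − H·x̄ = [-18]
S = H·P̄·Hᵀ + R = [764]
K = P̄·Hᵀ·S⁻¹ = [47/191; 129/764]
x' = x̄ + K·y = [-273/191, 749/382]
P' = (I − K·H)·P̄ = [523/191 -333/191; -333/191 931/764]

x' = [-273/191, 749/382]
P' = [523/191 -333/191; -333/191 931/764]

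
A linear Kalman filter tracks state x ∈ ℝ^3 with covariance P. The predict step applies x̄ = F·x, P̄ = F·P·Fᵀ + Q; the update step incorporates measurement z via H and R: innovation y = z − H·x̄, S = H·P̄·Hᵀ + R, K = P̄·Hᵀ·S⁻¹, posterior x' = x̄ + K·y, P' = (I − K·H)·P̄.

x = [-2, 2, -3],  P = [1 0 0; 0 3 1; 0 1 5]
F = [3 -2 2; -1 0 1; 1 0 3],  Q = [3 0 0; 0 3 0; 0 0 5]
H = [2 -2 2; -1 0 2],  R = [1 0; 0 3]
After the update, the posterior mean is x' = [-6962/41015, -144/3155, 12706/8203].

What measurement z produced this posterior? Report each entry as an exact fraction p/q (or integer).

z = [3, 3]

x̄ = F·x = [-16, -1, -11]
P̄ = F·P·Fᵀ + Q = [36 5 27; 5 9 14; 27 14 51]
S = H·P̄·Hᵀ + R = [449 140; 140 135]
K = P̄·Hᵀ·S⁻¹ = [2628/8203 -8158/41015; -8/631 579/3155; 1356/8203 3151/8203]
x' − x̄ = [649278/41015, 3011/3155, 102939/8203] = K·y
y = (KᵀK)⁻¹·Kᵀ·(x' − x̄) = [55, 9]
z = y + H·x̄ = [55, 9] + [-52, -6] = [3, 3]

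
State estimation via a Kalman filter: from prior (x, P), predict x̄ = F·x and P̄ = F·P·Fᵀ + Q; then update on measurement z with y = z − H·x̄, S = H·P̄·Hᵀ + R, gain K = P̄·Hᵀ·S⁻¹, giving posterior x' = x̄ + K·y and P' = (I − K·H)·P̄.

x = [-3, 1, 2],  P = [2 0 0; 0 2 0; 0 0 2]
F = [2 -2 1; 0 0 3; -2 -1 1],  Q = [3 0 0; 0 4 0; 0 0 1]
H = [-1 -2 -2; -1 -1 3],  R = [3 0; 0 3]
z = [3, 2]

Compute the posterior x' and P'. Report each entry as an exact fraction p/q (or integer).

x̄ = F·x = [-6, 6, 7]
P̄ = F·P·Fᵀ + Q = [21 6 -2; 6 22 6; -2 6 13]
y = z − H·x̄ = [23, -19]
S = H·P̄·Hᵀ + R = [228 -17; -17 151]
K = P̄·Hᵀ·S⁻¹ = [-4940/34139 -8017/34139; -9532/34139 -3334/34139; -4841/34139 7368/34139]
x' = x̄ + K·y = [-23733/4877, 6992/4877, -1766/4877]
P' = (I − K·H)·P̄ = [309098/34139 -181616/34139 34477/34139; -181616/34139 126734/34139 -21628/34139; 34477/34139 -21628/34139 11651/34139]

x' = [-23733/4877, 6992/4877, -1766/4877]
P' = [309098/34139 -181616/34139 34477/34139; -181616/34139 126734/34139 -21628/34139; 34477/34139 -21628/34139 11651/34139]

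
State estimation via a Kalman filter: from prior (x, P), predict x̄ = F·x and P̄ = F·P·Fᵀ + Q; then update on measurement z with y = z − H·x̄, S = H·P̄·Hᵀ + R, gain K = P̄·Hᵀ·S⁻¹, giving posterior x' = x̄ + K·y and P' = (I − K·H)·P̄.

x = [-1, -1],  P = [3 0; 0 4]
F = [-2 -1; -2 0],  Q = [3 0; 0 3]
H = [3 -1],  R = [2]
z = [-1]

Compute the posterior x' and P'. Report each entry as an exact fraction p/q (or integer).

x̄ = F·x = [3, 2]
P̄ = F·P·Fᵀ + Q = [19 12; 12 15]
y = z − H·x̄ = [-8]
S = H·P̄·Hᵀ + R = [116]
K = P̄·Hᵀ·S⁻¹ = [45/116; 21/116]
x' = x̄ + K·y = [-3/29, 16/29]
P' = (I − K·H)·P̄ = [179/116 447/116; 447/116 1299/116]

x' = [-3/29, 16/29]
P' = [179/116 447/116; 447/116 1299/116]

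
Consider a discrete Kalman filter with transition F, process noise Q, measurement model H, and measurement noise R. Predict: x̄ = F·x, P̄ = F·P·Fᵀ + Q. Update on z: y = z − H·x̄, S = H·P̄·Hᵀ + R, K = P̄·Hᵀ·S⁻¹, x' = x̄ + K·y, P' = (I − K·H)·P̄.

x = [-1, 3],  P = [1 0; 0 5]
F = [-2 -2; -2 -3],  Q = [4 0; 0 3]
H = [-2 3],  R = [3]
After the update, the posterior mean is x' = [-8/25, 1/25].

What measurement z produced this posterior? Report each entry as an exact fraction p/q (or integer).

x̄ = F·x = [-4, -7]
P̄ = F·P·Fᵀ + Q = [28 34; 34 52]
S = H·P̄·Hᵀ + R = [175]
K = P̄·Hᵀ·S⁻¹ = [46/175; 88/175]
x' − x̄ = [92/25, 176/25] = K·y
y = (KᵀK)⁻¹·Kᵀ·(x' − x̄) = [14]
z = y + H·x̄ = [14] + [-13] = [1]

z = [1]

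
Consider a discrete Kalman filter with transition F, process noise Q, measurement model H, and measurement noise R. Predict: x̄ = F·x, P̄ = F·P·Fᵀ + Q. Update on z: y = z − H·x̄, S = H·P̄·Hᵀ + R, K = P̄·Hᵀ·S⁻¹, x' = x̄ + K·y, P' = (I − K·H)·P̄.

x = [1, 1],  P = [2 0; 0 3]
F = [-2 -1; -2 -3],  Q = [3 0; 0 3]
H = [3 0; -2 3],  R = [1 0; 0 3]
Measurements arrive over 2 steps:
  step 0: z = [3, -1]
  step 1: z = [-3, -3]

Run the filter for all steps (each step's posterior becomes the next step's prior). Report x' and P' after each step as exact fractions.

step 0: x̄ = F·x = [-3, -5]
step 0: P̄ = F·P·Fᵀ + Q = [14 17; 17 38]
step 0: y = z − H·x̄ = [12, 8]
step 0: S = H·P̄·Hᵀ + R = [127 69; 69 197]
step 0: K = P̄·Hᵀ·S⁻¹ = [6687/20258 23/20258; 4527/20258 6641/20258]
step 0: x' = x̄ + K·y = [9827/10129, 3081/10129]
step 0: P' = (I − K·H)·P̄ = [2229/20258 1509/20258; 1509/20258 7647/20258]
step 1: x̄ = F·x = [-22735/10129, -28897/10129]
step 1: P̄ = F·P·Fᵀ + Q = [83373/20258 43929/20258; 43929/20258 156621/20258]
step 1: y = z − H·x̄ = [37818/10129, 10834/10129]
step 1: S = H·P̄·Hᵀ + R = [770615/20258 -104877/20258; -104877/20258 1276707/20258]
step 1: K = P̄·Hᵀ·S⁻¹ = [5194035/16007674 -11653/16007674; 3427731/16007674 5071251/16007674]
step 1: x' = x̄ + K·y = [-8274889/8003837, -13723067/8003837]
step 1: P' = (I − K·H)·P̄ = [1731345/16007674 1142577/16007674; 1142577/16007674 5832969/16007674]

step 0: x' = [9827/10129, 3081/10129], P' = [2229/20258 1509/20258; 1509/20258 7647/20258]
step 1: x' = [-8274889/8003837, -13723067/8003837], P' = [1731345/16007674 1142577/16007674; 1142577/16007674 5832969/16007674]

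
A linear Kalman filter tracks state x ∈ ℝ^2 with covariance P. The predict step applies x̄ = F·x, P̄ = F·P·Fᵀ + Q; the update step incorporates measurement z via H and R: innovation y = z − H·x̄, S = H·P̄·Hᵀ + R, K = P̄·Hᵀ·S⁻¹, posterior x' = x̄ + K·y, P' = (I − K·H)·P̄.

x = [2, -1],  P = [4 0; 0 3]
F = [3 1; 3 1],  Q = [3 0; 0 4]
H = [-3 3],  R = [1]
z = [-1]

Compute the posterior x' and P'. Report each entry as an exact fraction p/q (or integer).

x' = [329/64, 77/16]
P' = [2607/64 651/16; 651/16 163/4]

x̄ = F·x = [5, 5]
P̄ = F·P·Fᵀ + Q = [42 39; 39 43]
y = z − H·x̄ = [-1]
S = H·P̄·Hᵀ + R = [64]
K = P̄·Hᵀ·S⁻¹ = [-9/64; 3/16]
x' = x̄ + K·y = [329/64, 77/16]
P' = (I − K·H)·P̄ = [2607/64 651/16; 651/16 163/4]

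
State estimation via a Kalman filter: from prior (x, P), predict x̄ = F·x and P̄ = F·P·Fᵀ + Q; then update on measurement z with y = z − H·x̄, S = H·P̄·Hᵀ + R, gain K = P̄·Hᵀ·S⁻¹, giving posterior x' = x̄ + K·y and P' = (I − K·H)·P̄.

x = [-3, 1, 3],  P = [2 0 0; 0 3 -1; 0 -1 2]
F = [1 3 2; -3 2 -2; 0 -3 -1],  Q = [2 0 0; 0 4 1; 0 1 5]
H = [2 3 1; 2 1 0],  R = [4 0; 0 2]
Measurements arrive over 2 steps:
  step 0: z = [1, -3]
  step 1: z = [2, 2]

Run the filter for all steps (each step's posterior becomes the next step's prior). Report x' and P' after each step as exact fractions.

step 0: x' = [-50462/26823, 9845/8941, 34262/26823], P' = [35021/26823 -12634/8941 21664/26823; -12634/8941 21094/8941 -22694/8941; 21664/26823 -22694/8941 171386/26823]
step 1: x' = [667489283/701678678, 131323351/350839339, -396248192/350839339], P' = [953339173/701678678 -532927575/350839339 343411194/350839339; -532927575/350839339 888052892/350839339 -966357866/350839339; 343411194/350839339 -966357866/350839339 2295938006/350839339]

step 0: x̄ = F·x = [6, 5, -6]
step 0: P̄ = F·P·Fᵀ + Q = [27 6 -22; 6 50 -17; -22 -17 28]
step 0: y = z − H·x̄ = [-20, -20]
step 0: S = H·P̄·Hᵀ + R = [472 245; 245 184]
step 0: K = P̄·Hᵀ·S⁻¹ = [-5500/26823 16070/26823; 3830/8941 -2087/8941; 2617/26823 -12377/26823]
step 0: x' = x̄ + K·y = [-50462/26823, 9845/8941, 34262/26823]
step 0: P' = (I − K·H)·P̄ = [35021/26823 -12634/8941 21664/26823; -12634/8941 21094/8941 -22694/8941; 21664/26823 -22694/8941 171386/26823]
step 1: x̄ = F·x = [106667/26823, 141932/26823, -122867/26823]
step 1: P̄ = F·P·Fᵀ + Q = [386009/26823 -182749/26823 -207530/26823; -182749/26823 2620601/26823 -558551/26823; -207530/26823 -558551/26823 466547/26823]
step 1: y = z − H·x̄ = [-462617/26823, -100540/8941]
step 1: S = H·P̄·Hᵀ + R = [19328870/26823 2323412/8941; 2323412/8941 1162429/8941]
step 1: K = P̄·Hᵀ·S⁻¹ = [-151016179/701678678 210205799/350839339; 157986415/350839339 -88901129/350839339; 20921699/350839339 -139767739/350839339]
step 1: x' = x̄ + K·y = [667489283/701678678, 131323351/350839339, -396248192/350839339]
step 1: P' = (I − K·H)·P̄ = [953339173/701678678 -532927575/350839339 343411194/350839339; -532927575/350839339 888052892/350839339 -966357866/350839339; 343411194/350839339 -966357866/350839339 2295938006/350839339]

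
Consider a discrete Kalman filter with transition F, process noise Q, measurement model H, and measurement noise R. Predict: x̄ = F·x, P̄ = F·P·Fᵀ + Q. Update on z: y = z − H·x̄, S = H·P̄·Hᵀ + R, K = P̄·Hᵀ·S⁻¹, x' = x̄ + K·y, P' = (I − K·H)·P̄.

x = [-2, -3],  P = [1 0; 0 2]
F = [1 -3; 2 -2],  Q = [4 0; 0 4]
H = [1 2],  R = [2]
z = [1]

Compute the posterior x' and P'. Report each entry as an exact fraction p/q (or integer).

x' = [101/29, -34/29]
P' = [734/145 -316/145; -316/145 204/145]

x̄ = F·x = [7, 2]
P̄ = F·P·Fᵀ + Q = [23 14; 14 16]
y = z − H·x̄ = [-10]
S = H·P̄·Hᵀ + R = [145]
K = P̄·Hᵀ·S⁻¹ = [51/145; 46/145]
x' = x̄ + K·y = [101/29, -34/29]
P' = (I − K·H)·P̄ = [734/145 -316/145; -316/145 204/145]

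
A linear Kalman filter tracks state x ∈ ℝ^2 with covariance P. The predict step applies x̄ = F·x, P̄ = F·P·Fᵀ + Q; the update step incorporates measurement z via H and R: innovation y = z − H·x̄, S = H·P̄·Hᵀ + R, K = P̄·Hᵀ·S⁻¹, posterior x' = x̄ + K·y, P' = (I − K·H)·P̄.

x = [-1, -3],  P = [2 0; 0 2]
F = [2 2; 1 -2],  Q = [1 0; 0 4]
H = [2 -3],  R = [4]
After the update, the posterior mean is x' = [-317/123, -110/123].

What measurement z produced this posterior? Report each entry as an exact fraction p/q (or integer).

z = [-2]

x̄ = F·x = [-8, 5]
P̄ = F·P·Fᵀ + Q = [17 -4; -4 14]
S = H·P̄·Hᵀ + R = [246]
K = P̄·Hᵀ·S⁻¹ = [23/123; -25/123]
x' − x̄ = [667/123, -725/123] = K·y
y = (KᵀK)⁻¹·Kᵀ·(x' − x̄) = [29]
z = y + H·x̄ = [29] + [-31] = [-2]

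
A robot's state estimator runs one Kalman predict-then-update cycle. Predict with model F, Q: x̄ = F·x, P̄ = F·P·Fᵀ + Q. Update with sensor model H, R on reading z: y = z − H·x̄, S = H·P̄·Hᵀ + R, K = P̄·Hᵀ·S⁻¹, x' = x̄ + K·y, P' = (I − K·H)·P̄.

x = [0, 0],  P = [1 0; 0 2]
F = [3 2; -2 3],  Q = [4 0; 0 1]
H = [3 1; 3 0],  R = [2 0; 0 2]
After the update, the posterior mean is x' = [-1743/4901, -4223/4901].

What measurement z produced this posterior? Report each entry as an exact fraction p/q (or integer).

x̄ = F·x = [0, 0]
P̄ = F·P·Fᵀ + Q = [21 6; 6 23]
S = H·P̄·Hᵀ + R = [250 207; 207 191]
K = P̄·Hᵀ·S⁻¹ = [138/4901 1467/4901; 4105/4901 -3987/4901]
x' − x̄ = [-1743/4901, -4223/4901] = K·y
y = (KᵀK)⁻¹·Kᵀ·(x' − x̄) = [-2, -1]
z = y + H·x̄ = [-2, -1] + [0, 0] = [-2, -1]

z = [-2, -1]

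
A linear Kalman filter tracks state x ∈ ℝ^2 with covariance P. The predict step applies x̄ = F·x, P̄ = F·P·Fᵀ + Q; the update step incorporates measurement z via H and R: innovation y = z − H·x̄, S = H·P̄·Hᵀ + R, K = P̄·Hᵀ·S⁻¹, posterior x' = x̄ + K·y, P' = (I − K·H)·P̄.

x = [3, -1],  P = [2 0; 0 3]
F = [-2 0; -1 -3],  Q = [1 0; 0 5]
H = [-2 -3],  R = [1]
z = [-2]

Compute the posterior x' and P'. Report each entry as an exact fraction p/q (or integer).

x̄ = F·x = [-6, 0]
P̄ = F·P·Fᵀ + Q = [9 4; 4 34]
y = z − H·x̄ = [-14]
S = H·P̄·Hᵀ + R = [391]
K = P̄·Hᵀ·S⁻¹ = [-30/391; -110/391]
x' = x̄ + K·y = [-1926/391, 1540/391]
P' = (I − K·H)·P̄ = [2619/391 -1736/391; -1736/391 1194/391]

x' = [-1926/391, 1540/391]
P' = [2619/391 -1736/391; -1736/391 1194/391]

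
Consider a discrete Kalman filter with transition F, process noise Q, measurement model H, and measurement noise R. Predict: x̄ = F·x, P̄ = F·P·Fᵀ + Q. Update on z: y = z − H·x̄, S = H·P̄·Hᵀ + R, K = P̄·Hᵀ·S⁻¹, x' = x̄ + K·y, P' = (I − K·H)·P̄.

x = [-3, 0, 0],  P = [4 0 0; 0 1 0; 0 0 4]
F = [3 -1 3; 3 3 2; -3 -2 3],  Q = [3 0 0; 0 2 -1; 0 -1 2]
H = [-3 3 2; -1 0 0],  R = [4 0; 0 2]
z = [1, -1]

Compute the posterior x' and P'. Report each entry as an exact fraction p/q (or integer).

x' = [15755/19733, -48304/19733, 107547/19733]
P' = [38310/19733 30826/19733 11014/19733; 30826/19733 393858/19733 -541626/19733; 11014/19733 -541626/19733 843680/19733]

x̄ = F·x = [-9, -9, 9]
P̄ = F·P·Fᵀ + Q = [76 57 2; 57 63 -19; 2 -19 78]
y = z − H·x̄ = [-17, -10]
S = H·P̄·Hᵀ + R = [289 53; 53 78]
K = P̄·Hᵀ·S⁻¹ = [-106/19733 -19155/19733; 1461/19733 -15413/19733; 7360/19733 -5507/19733]
x' = x̄ + K·y = [15755/19733, -48304/19733, 107547/19733]
P' = (I − K·H)·P̄ = [38310/19733 30826/19733 11014/19733; 30826/19733 393858/19733 -541626/19733; 11014/19733 -541626/19733 843680/19733]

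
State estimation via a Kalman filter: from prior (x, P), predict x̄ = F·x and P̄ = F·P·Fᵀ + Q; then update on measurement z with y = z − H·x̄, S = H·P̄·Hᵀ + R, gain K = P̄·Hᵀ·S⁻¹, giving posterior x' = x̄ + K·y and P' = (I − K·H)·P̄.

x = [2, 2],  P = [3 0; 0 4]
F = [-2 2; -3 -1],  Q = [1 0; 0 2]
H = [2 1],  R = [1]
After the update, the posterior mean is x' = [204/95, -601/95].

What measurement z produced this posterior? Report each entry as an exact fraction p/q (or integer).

x̄ = F·x = [0, -8]
P̄ = F·P·Fᵀ + Q = [29 10; 10 33]
S = H·P̄·Hᵀ + R = [190]
K = P̄·Hᵀ·S⁻¹ = [34/95; 53/190]
x' − x̄ = [204/95, 159/95] = K·y
y = (KᵀK)⁻¹·Kᵀ·(x' − x̄) = [6]
z = y + H·x̄ = [6] + [-8] = [-2]

z = [-2]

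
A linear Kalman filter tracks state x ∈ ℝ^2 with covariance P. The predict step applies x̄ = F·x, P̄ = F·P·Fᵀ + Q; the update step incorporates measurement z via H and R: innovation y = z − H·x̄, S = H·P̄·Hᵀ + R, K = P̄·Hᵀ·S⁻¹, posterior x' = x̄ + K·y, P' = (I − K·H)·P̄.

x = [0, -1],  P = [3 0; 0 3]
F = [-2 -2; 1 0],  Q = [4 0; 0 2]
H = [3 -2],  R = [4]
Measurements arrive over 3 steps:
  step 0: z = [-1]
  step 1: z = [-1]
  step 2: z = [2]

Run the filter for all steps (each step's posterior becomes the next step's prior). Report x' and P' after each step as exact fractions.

step 0: x' = [2/29, 49/87], P' = [44/29 50/29; 50/29 239/87]
step 1: x' = [-3770/8907, -358/2969], P' = [10040/8907 3316/2969; 3316/2969 5358/2969]
step 2: x' = [159149/325471, -91445/325471], P' = [363598/325471 360658/325471; 360658/325471 584896/325471]

step 0: x̄ = F·x = [2, 0]
step 0: P̄ = F·P·Fᵀ + Q = [28 -6; -6 5]
step 0: y = z − H·x̄ = [-7]
step 0: S = H·P̄·Hᵀ + R = [348]
step 0: K = P̄·Hᵀ·S⁻¹ = [8/29; -7/87]
step 0: x' = x̄ + K·y = [2/29, 49/87]
step 0: P' = (I − K·H)·P̄ = [44/29 50/29; 50/29 239/87]
step 1: x̄ = F·x = [-110/87, 2/29]
step 1: P̄ = F·P·Fᵀ + Q = [3032/87 -188/29; -188/29 102/29]
step 1: y = z − H·x̄ = [85/29]
step 1: S = H·P̄·Hᵀ + R = [11876/29]
step 1: K = P̄·Hᵀ·S⁻¹ = [852/2969; -192/2969]
step 1: x' = x̄ + K·y = [-3770/8907, -358/2969]
step 1: P' = (I − K·H)·P̄ = [10040/8907 3316/2969; 3316/2969 5358/2969]
step 2: x̄ = F·x = [9688/8907, -3770/8907]
step 2: P̄ = F·P·Fᵀ + Q = [219668/8907 -39976/8907; -39976/8907 27854/8907]
step 2: y = z − H·x̄ = [-18790/8907]
step 2: S = H·P̄·Hᵀ + R = [2603768/8907]
step 2: K = P̄·Hᵀ·S⁻¹ = [184739/650942; -43909/650942]
step 2: x' = x̄ + K·y = [159149/325471, -91445/325471]
step 2: P' = (I − K·H)·P̄ = [363598/325471 360658/325471; 360658/325471 584896/325471]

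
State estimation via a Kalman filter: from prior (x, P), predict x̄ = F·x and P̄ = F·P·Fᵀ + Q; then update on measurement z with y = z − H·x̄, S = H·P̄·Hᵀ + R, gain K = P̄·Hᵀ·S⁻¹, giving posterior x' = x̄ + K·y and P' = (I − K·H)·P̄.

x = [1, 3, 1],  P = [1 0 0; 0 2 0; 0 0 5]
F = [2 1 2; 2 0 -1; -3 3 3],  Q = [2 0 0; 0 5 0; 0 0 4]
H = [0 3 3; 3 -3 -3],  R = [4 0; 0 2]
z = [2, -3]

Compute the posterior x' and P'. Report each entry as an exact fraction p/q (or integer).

x' = [-1415/8011, 21991/8011, -15681/8011]
P' = [5212/8011 -1050/8011 4530/8011; -1050/8011 404255/32044 -407379/32044; 4530/8011 -407379/32044 424519/32044]

x̄ = F·x = [7, 1, 9]
P̄ = F·P·Fᵀ + Q = [28 -6 30; -6 14 -21; 30 -21 76]
y = z − H·x̄ = [-28, 6]
S = H·P̄·Hᵀ + R = [436 -216; -216 254]
K = P̄·Hᵀ·S⁻¹ = [2610/8011 2598/8011; -2343/32044 -807/16022; 12855/32044 735/16022]
x' = x̄ + K·y = [-1415/8011, 21991/8011, -15681/8011]
P' = (I − K·H)·P̄ = [5212/8011 -1050/8011 4530/8011; -1050/8011 404255/32044 -407379/32044; 4530/8011 -407379/32044 424519/32044]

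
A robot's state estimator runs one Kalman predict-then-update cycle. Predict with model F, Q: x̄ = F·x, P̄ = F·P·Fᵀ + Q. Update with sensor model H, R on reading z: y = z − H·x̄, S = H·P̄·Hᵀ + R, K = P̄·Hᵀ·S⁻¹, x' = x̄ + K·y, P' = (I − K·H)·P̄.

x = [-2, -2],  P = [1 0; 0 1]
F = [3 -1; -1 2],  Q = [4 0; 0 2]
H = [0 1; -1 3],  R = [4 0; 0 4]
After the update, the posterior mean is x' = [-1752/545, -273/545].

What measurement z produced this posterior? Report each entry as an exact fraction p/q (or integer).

z = [3, 1]

x̄ = F·x = [-4, -2]
P̄ = F·P·Fᵀ + Q = [14 -5; -5 7]
S = H·P̄·Hᵀ + R = [11 26; 26 111]
K = P̄·Hᵀ·S⁻¹ = [199/545 -189/545; 101/545 104/545]
x' − x̄ = [428/545, 817/545] = K·y
y = (KᵀK)⁻¹·Kᵀ·(x' − x̄) = [5, 3]
z = y + H·x̄ = [5, 3] + [-2, -2] = [3, 1]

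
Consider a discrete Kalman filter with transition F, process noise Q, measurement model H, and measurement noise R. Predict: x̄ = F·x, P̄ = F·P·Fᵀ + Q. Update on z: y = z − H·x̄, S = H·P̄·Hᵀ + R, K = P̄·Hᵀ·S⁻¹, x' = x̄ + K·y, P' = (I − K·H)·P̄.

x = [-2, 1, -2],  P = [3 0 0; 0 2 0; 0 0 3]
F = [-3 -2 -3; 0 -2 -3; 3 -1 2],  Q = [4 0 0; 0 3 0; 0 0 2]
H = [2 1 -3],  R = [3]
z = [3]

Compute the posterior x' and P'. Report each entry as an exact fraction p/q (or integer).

x̄ = F·x = [10, 4, -11]
P̄ = F·P·Fᵀ + Q = [66 35 -41; 35 38 -14; -41 -14 43]
y = z − H·x̄ = [-54]
S = H·P̄·Hᵀ + R = [1408]
K = P̄·Hᵀ·S⁻¹ = [145/704; 75/704; -225/1408]
x' = x̄ + K·y = [-395/352, -617/352, -1669/704]
P' = (I − K·H)·P̄ = [2207/352 1445/352 3761/704; 1445/352 7751/352 7019/704; 3761/704 7019/704 9919/1408]

x' = [-395/352, -617/352, -1669/704]
P' = [2207/352 1445/352 3761/704; 1445/352 7751/352 7019/704; 3761/704 7019/704 9919/1408]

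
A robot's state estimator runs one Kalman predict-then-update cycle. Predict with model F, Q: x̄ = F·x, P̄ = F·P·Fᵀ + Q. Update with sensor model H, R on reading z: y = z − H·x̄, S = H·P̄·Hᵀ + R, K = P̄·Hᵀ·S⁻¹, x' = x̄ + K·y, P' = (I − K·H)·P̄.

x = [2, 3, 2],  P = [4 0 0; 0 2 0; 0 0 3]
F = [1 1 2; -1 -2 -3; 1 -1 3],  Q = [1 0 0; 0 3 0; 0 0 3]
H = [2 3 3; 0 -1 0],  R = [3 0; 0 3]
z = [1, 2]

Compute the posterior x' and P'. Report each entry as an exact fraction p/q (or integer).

x' = [14579/4993, -14105/4993, 5783/4993]
P' = [14133/4993 -8487/4993 -576/4993; -8487/4993 27951/9986 -8328/4993; -576/4993 -8328/4993 10125/4993]

x̄ = F·x = [9, -14, 5]
P̄ = F·P·Fᵀ + Q = [19 -26 20; -26 42 -27; 20 -27 36]
y = z − H·x̄ = [10, -12]
S = H·P̄·Hᵀ + R = [223 7; 7 45]
K = P̄·Hᵀ·S⁻¹ = [359/4993 2829/4993; -21/9986 -9317/9986; 1413/4993 2776/4993]
x' = x̄ + K·y = [14579/4993, -14105/4993, 5783/4993]
P' = (I − K·H)·P̄ = [14133/4993 -8487/4993 -576/4993; -8487/4993 27951/9986 -8328/4993; -576/4993 -8328/4993 10125/4993]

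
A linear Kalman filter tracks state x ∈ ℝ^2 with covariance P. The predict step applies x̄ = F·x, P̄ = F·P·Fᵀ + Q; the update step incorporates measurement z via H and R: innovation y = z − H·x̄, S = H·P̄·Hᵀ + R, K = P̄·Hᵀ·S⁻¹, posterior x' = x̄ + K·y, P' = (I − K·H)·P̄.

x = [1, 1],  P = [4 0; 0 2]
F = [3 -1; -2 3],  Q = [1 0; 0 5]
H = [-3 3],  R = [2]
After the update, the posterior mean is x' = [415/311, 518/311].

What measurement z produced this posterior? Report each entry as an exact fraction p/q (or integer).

z = [1]

x̄ = F·x = [2, 1]
P̄ = F·P·Fᵀ + Q = [39 -30; -30 39]
S = H·P̄·Hᵀ + R = [1244]
K = P̄·Hᵀ·S⁻¹ = [-207/1244; 207/1244]
x' − x̄ = [-207/311, 207/311] = K·y
y = (KᵀK)⁻¹·Kᵀ·(x' − x̄) = [4]
z = y + H·x̄ = [4] + [-3] = [1]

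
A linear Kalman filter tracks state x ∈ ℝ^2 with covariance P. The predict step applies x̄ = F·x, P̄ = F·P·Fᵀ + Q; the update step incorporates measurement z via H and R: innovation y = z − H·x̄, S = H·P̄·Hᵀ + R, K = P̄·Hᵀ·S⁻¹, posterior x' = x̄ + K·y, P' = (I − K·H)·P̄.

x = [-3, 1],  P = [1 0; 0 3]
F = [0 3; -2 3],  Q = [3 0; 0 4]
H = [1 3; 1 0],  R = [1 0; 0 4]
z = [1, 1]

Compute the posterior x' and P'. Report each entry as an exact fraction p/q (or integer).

x̄ = F·x = [3, 9]
P̄ = F·P·Fᵀ + Q = [30 27; 27 35]
y = z − H·x̄ = [-29, -2]
S = H·P̄·Hᵀ + R = [508 111; 111 34]
K = P̄·Hᵀ·S⁻¹ = [444/4951 2919/4951; 1491/4951 -936/4951]
x' = x̄ + K·y = [-3861/4951, 3192/4951]
P' = (I − K·H)·P̄ = [11676/4951 -3744/4951; -3744/4951 1745/4951]

x' = [-3861/4951, 3192/4951]
P' = [11676/4951 -3744/4951; -3744/4951 1745/4951]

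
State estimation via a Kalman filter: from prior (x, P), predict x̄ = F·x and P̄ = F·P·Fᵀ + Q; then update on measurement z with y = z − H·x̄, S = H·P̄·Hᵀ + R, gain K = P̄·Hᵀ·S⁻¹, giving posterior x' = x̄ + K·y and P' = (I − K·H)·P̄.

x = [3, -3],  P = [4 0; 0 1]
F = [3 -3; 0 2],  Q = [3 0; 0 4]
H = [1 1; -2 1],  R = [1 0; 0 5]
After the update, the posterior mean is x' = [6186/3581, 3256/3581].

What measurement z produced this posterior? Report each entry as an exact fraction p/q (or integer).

z = [3, -1]

x̄ = F·x = [18, -6]
P̄ = F·P·Fᵀ + Q = [48 -6; -6 8]
S = H·P̄·Hᵀ + R = [45 -82; -82 229]
K = P̄·Hᵀ·S⁻¹ = [1254/3581 -1146/3581; 2098/3581 1064/3581]
x' − x̄ = [-58272/3581, 24742/3581] = K·y
y = (KᵀK)⁻¹·Kᵀ·(x' − x̄) = [-9, 41]
z = y + H·x̄ = [-9, 41] + [12, -42] = [3, -1]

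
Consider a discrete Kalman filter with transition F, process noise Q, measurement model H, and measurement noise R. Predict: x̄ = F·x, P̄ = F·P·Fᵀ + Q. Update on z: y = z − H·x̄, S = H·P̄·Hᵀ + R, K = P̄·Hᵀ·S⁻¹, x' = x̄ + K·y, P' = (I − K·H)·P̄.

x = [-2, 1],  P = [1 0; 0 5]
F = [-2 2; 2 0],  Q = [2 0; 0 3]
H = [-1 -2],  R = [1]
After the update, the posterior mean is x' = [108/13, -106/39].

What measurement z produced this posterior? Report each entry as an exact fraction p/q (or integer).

z = [-3]

x̄ = F·x = [6, -4]
P̄ = F·P·Fᵀ + Q = [26 -4; -4 7]
S = H·P̄·Hᵀ + R = [39]
K = P̄·Hᵀ·S⁻¹ = [-6/13; -10/39]
x' − x̄ = [30/13, 50/39] = K·y
y = (KᵀK)⁻¹·Kᵀ·(x' − x̄) = [-5]
z = y + H·x̄ = [-5] + [2] = [-3]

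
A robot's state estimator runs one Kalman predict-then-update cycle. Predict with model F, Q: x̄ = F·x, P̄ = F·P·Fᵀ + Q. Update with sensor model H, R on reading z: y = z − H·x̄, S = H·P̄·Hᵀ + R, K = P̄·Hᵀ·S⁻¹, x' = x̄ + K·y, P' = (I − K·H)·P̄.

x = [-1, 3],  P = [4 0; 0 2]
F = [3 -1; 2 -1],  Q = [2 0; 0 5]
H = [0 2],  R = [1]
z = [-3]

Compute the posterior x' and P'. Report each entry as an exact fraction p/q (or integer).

x' = [-194/93, -143/93]
P' = [1016/93 26/93; 26/93 23/93]

x̄ = F·x = [-6, -5]
P̄ = F·P·Fᵀ + Q = [40 26; 26 23]
y = z − H·x̄ = [7]
S = H·P̄·Hᵀ + R = [93]
K = P̄·Hᵀ·S⁻¹ = [52/93; 46/93]
x' = x̄ + K·y = [-194/93, -143/93]
P' = (I − K·H)·P̄ = [1016/93 26/93; 26/93 23/93]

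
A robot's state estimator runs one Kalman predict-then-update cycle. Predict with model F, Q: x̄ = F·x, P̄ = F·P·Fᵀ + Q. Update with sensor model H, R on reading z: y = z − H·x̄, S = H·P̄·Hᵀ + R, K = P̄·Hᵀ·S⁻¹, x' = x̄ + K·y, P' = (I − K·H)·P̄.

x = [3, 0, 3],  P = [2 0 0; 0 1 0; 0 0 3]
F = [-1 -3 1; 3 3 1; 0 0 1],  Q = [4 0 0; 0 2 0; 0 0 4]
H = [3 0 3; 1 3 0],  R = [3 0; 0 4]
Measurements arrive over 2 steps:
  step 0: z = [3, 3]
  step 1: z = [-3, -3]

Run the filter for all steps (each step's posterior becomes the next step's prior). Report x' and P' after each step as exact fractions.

step 0: x' = [7011/11132, 10887/11132, 2229/5566], P' = [34515/11132 -12381/11132 -16035/5566; -12381/11132 9283/11132 5781/5566; -16035/5566 5781/5566 8324/2783]
step 1: x' = [-6757629/3477899, 29250/3477899, 3368280/3477899], P' = [30768649/10433697 -10467463/10433697 -28825747/10433697; -10467463/10433697 7851085/10433697 9771253/10433697; -28825747/10433697 9771253/10433697 30304141/10433697]

step 0: x̄ = F·x = [0, 12, 3]
step 0: P̄ = F·P·Fᵀ + Q = [18 -12 3; -12 32 3; 3 3 7]
step 0: y = z − H·x̄ = [-6, -33]
step 0: S = H·P̄·Hᵀ + R = [282 -18; -18 238]
step 0: K = P̄·Hᵀ·S⁻¹ = [2445/11132 -657/11132; -819/11132 3867/11132; 613/5566 327/5566]
step 0: x' = x̄ + K·y = [7011/11132, 10887/11132, 2229/5566]
step 0: P' = (I − K·H)·P̄ = [34515/11132 -12381/11132 -16035/5566; -12381/11132 9283/11132 5781/5566; -16035/5566 5781/5566 8324/2783]
step 1: x̄ = F·x = [-17607/5566, 14538/2783, 2229/5566]
step 1: P̄ = F·P·Fᵀ + Q = [29092/2783 -17341/2783 7670/2783; -17341/2783 25959/2783 -7057/2783; 7670/2783 -7057/2783 19456/2783]
step 1: y = z − H·x̄ = [1338/253, -3753/242]
step 1: S = H·P̄·Hᵀ + R = [4821/23 -432/11; -432/11 7383/121]
step 1: K = P̄·Hᵀ·S⁻¹ = [28158/151213 -158435/10433697; -10090/151213 3271448/10433697; 21426/151213 122003/10433697]
step 1: x' = x̄ + K·y = [-6757629/3477899, 29250/3477899, 3368280/3477899]
step 1: P' = (I − K·H)·P̄ = [30768649/10433697 -10467463/10433697 -28825747/10433697; -10467463/10433697 7851085/10433697 9771253/10433697; -28825747/10433697 9771253/10433697 30304141/10433697]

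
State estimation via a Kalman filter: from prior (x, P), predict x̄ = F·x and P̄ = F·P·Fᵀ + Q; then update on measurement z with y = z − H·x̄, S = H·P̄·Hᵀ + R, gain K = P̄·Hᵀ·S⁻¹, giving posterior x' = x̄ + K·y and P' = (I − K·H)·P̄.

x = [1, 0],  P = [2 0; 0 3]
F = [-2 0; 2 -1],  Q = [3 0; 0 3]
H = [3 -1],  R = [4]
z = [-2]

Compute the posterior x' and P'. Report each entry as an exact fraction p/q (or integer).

x̄ = F·x = [-2, 2]
P̄ = F·P·Fᵀ + Q = [11 -8; -8 14]
y = z − H·x̄ = [6]
S = H·P̄·Hᵀ + R = [165]
K = P̄·Hᵀ·S⁻¹ = [41/165; -38/165]
x' = x̄ + K·y = [-28/55, 34/55]
P' = (I − K·H)·P̄ = [134/165 238/165; 238/165 866/165]

x' = [-28/55, 34/55]
P' = [134/165 238/165; 238/165 866/165]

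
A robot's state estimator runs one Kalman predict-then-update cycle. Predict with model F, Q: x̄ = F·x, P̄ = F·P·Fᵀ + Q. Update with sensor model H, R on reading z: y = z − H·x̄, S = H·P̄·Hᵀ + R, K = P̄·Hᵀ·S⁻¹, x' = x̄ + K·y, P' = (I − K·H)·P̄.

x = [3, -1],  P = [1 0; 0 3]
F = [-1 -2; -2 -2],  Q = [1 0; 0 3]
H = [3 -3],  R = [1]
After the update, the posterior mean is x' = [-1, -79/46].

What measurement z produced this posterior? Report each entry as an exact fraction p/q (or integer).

x̄ = F·x = [-1, -4]
P̄ = F·P·Fᵀ + Q = [14 14; 14 19]
S = H·P̄·Hᵀ + R = [46]
K = P̄·Hᵀ·S⁻¹ = [0; -15/46]
x' − x̄ = [0, 105/46] = K·y
y = (KᵀK)⁻¹·Kᵀ·(x' − x̄) = [-7]
z = y + H·x̄ = [-7] + [9] = [2]

z = [2]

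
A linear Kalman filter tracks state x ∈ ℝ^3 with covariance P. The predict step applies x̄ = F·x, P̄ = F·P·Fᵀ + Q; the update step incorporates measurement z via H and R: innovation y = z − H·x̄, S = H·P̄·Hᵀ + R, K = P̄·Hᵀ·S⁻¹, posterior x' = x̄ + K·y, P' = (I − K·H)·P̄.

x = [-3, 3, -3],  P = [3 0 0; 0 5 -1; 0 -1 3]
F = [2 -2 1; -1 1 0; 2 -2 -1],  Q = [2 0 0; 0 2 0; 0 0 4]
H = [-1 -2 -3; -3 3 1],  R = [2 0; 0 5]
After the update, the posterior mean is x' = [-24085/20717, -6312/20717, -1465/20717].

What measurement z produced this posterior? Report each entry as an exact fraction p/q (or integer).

z = [2, 2]

x̄ = F·x = [-15, 6, -9]
P̄ = F·P·Fᵀ + Q = [41 -17 29; -17 10 -15; 29 -15 35]
S = H·P̄·Hᵀ + R = [324 304; 304 541]
K = P̄·Hᵀ·S⁻¹ = [-3387/41434 -4601/20717; 1329/41434 2154/20717; -6694/20717 47/20717]
x' − x̄ = [286670/20717, -130614/20717, 184988/20717] = K·y
y = (KᵀK)⁻¹·Kᵀ·(x' − x̄) = [-28, -52]
z = y + H·x̄ = [-28, -52] + [30, 54] = [2, 2]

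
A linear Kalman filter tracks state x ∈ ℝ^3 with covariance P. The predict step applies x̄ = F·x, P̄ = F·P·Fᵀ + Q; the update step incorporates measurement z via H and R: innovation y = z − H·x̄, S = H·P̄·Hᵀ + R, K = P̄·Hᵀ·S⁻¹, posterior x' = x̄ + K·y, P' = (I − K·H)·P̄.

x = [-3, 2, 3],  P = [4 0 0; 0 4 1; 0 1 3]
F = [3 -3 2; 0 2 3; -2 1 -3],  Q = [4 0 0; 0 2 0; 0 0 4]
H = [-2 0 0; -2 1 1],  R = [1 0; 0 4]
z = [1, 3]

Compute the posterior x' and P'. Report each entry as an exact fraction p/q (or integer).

x' = [-1634/3883, 57851/7766, -36165/7766]
P' = [898/3883 2670/3883 -1286/3883; 2670/3883 203325/7766 -159361/7766; -1286/3883 -159361/7766 145469/7766]

x̄ = F·x = [-9, 13, -1]
P̄ = F·P·Fᵀ + Q = [76 -11 -43; -11 57 -22; -43 -22 45]
y = z − H·x̄ = [-17, -27]
S = H·P̄·Hᵀ + R = [305 412; 412 582]
K = P̄·Hᵀ·S⁻¹ = [-1796/3883 -103/3883; -5340/3883 8321/7766; 2572/3883 -2187/7766]
x' = x̄ + K·y = [-1634/3883, 57851/7766, -36165/7766]
P' = (I − K·H)·P̄ = [898/3883 2670/3883 -1286/3883; 2670/3883 203325/7766 -159361/7766; -1286/3883 -159361/7766 145469/7766]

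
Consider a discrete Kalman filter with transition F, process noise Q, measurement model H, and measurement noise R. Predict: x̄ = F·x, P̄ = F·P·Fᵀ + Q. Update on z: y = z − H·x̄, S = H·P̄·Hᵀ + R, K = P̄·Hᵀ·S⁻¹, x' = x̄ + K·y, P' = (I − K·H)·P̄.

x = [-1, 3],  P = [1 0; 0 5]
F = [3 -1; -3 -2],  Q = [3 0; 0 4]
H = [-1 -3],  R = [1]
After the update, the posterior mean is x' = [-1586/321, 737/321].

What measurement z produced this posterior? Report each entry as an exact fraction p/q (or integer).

x̄ = F·x = [-6, -3]
P̄ = F·P·Fᵀ + Q = [17 1; 1 33]
S = H·P̄·Hᵀ + R = [321]
K = P̄·Hᵀ·S⁻¹ = [-20/321; -100/321]
x' − x̄ = [340/321, 1700/321] = K·y
y = (KᵀK)⁻¹·Kᵀ·(x' − x̄) = [-17]
z = y + H·x̄ = [-17] + [15] = [-2]

z = [-2]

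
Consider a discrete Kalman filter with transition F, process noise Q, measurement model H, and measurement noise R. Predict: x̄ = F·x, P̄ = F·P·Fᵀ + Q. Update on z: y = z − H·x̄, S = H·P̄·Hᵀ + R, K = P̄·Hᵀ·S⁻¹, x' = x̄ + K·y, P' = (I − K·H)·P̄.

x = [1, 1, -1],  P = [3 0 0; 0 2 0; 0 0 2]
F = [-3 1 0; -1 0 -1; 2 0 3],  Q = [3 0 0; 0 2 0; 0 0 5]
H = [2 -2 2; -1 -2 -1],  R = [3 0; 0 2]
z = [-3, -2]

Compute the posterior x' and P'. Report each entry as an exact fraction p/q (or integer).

x̄ = F·x = [-2, 0, -1]
P̄ = F·P·Fᵀ + Q = [32 9 -18; 9 7 -12; -18 -12 35]
y = z − H·x̄ = [3, -5]
S = H·P̄·Hᵀ + R = [179 -28; -28 49]
K = P̄·Hᵀ·S⁻¹ = [-58/1141 -5448/7987; -184/1141 -2529/7987; 62/163 411/1141]
x' = x̄ + K·y = [10048/7987, 8781/7987, -1894/1141]
P' = (I − K·H)·P̄ = [85308/7987 3835/7987 -11726/1141; 3835/7987 2330/7987 -491/1141; -11726/1141 -491/1141 1698/163]

x' = [10048/7987, 8781/7987, -1894/1141]
P' = [85308/7987 3835/7987 -11726/1141; 3835/7987 2330/7987 -491/1141; -11726/1141 -491/1141 1698/163]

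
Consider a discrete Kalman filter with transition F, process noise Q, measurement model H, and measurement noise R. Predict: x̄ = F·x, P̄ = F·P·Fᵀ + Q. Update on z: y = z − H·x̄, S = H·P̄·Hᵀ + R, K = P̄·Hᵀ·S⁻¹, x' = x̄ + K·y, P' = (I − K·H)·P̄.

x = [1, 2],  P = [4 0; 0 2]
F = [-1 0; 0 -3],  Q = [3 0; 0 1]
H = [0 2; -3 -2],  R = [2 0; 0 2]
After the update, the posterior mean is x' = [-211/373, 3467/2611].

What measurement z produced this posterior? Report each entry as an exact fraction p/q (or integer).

x̄ = F·x = [-1, -6]
P̄ = F·P·Fᵀ + Q = [7 0; 0 19]
S = H·P̄·Hᵀ + R = [78 -76; -76 141]
K = P̄·Hᵀ·S⁻¹ = [-114/373 -117/373; 1235/2611 -38/2611]
x' − x̄ = [162/373, 19133/2611] = K·y
y = (KᵀK)⁻¹·Kᵀ·(x' − x̄) = [15, -16]
z = y + H·x̄ = [15, -16] + [-12, 15] = [3, -1]

z = [3, -1]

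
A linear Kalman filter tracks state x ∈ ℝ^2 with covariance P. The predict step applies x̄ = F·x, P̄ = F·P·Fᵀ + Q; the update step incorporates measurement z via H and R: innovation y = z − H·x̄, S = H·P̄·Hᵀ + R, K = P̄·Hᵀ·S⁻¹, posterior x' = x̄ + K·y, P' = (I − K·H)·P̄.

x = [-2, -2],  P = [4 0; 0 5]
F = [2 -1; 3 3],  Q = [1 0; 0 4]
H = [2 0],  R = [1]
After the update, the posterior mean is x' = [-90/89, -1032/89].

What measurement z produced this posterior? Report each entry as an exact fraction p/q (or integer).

z = [-2]

x̄ = F·x = [-2, -12]
P̄ = F·P·Fᵀ + Q = [22 9; 9 85]
S = H·P̄·Hᵀ + R = [89]
K = P̄·Hᵀ·S⁻¹ = [44/89; 18/89]
x' − x̄ = [88/89, 36/89] = K·y
y = (KᵀK)⁻¹·Kᵀ·(x' − x̄) = [2]
z = y + H·x̄ = [2] + [-4] = [-2]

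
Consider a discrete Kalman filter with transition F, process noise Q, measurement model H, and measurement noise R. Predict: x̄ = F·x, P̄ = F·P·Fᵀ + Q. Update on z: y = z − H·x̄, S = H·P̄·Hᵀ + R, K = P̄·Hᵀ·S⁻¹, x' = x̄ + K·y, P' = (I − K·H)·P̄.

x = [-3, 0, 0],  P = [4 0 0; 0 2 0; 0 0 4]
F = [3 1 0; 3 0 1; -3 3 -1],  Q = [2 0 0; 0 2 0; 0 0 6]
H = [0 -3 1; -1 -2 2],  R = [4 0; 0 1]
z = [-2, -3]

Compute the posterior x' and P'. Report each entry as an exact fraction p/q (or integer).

x̄ = F·x = [-9, -9, 9]
P̄ = F·P·Fᵀ + Q = [40 36 -30; 36 42 -40; -30 -40 64]
y = z − H·x̄ = [-38, -48]
S = H·P̄·Hᵀ + R = [686 838; 838 1049]
K = P̄·Hᵀ·S⁻¹ = [-313/8685 -1174/8685; -363/965 106/965; -3214/8685 4538/8685]
x' = x̄ + K·y = [-9919/8685, 21/965, -17527/8685]
P' = (I − K·H)·P̄ = [102278/8685 2878/965 76454/8685; 2878/965 1472/965 2964/965; 76454/8685 2964/965 67172/8685]

x' = [-9919/8685, 21/965, -17527/8685]
P' = [102278/8685 2878/965 76454/8685; 2878/965 1472/965 2964/965; 76454/8685 2964/965 67172/8685]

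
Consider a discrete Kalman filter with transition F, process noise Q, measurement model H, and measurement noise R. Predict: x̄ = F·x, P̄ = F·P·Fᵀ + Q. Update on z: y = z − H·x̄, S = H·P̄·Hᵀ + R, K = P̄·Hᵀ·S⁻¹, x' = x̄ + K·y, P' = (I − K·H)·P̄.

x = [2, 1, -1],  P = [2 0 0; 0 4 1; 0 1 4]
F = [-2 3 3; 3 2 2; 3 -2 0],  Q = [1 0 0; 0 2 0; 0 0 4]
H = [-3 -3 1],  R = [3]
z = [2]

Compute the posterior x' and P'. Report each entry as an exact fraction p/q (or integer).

x' = [-3083/650, 1787/325, 277/65]
P' = [24111/2600 -16329/1300 -2709/260; -16329/1300 12431/650 2511/130; -2709/260 2511/130 699/26]

x̄ = F·x = [-4, 6, 4]
P̄ = F·P·Fᵀ + Q = [99 48 -42; 48 60 -2; -42 -2 38]
y = z − H·x̄ = [4]
S = H·P̄·Hᵀ + R = [2600]
K = P̄·Hᵀ·S⁻¹ = [-483/2600; -163/1300; 17/260]
x' = x̄ + K·y = [-3083/650, 1787/325, 277/65]
P' = (I − K·H)·P̄ = [24111/2600 -16329/1300 -2709/260; -16329/1300 12431/650 2511/130; -2709/260 2511/130 699/26]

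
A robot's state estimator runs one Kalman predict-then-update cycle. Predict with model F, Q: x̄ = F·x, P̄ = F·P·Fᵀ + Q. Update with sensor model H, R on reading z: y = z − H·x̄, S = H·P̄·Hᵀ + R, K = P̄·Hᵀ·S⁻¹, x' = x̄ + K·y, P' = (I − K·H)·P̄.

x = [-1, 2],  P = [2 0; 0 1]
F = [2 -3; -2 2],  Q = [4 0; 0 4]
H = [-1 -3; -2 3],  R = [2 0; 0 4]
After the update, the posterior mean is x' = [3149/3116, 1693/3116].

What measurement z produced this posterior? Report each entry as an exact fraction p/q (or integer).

x̄ = F·x = [-8, 6]
P̄ = F·P·Fᵀ + Q = [21 -14; -14 16]
S = H·P̄·Hᵀ + R = [83 -144; -144 400]
K = P̄·Hᵀ·S⁻¹ = [-231/779 -987/3116; -166/779 353/3116]
x' − x̄ = [28077/3116, -17003/3116] = K·y
y = (KᵀK)⁻¹·Kᵀ·(x' − x̄) = [7, -35]
z = y + H·x̄ = [7, -35] + [-10, 34] = [-3, -1]

z = [-3, -1]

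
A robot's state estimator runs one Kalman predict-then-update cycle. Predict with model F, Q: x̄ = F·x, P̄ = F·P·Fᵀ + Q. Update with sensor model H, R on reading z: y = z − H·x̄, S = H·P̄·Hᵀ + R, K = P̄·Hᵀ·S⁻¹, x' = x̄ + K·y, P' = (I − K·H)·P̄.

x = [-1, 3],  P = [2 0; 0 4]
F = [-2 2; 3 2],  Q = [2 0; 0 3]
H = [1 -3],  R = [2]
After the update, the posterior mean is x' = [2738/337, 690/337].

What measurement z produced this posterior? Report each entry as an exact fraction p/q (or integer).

z = [2]

x̄ = F·x = [8, 3]
P̄ = F·P·Fᵀ + Q = [26 4; 4 37]
S = H·P̄·Hᵀ + R = [337]
K = P̄·Hᵀ·S⁻¹ = [14/337; -107/337]
x' − x̄ = [42/337, -321/337] = K·y
y = (KᵀK)⁻¹·Kᵀ·(x' − x̄) = [3]
z = y + H·x̄ = [3] + [-1] = [2]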